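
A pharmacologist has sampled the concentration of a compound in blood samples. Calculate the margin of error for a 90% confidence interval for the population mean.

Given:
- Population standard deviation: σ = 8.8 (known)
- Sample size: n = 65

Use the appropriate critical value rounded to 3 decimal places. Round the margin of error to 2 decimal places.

The population standard deviation σ is known, so use the z-interval margin of error formula.

For 90% confidence, z* = 1.645 (from standard normal table)

Margin of error formula for z-interval: E = z* × σ/√n

E = 1.645 × 8.8/√65
  = 1.645 × 1.091506
  = 1.7955

Rounded to 2 decimal places:

1.80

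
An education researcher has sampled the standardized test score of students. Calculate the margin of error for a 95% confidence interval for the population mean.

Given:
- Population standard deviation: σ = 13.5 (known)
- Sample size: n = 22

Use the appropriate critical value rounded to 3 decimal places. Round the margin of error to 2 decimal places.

The population standard deviation σ is known, so use the z-interval margin of error formula.

For 95% confidence, z* = 1.96 (from standard normal table)

Margin of error formula for z-interval: E = z* × σ/√n

E = 1.96 × 13.5/√22
  = 1.96 × 2.878210
  = 5.6413

Rounded to 2 decimal places:

5.64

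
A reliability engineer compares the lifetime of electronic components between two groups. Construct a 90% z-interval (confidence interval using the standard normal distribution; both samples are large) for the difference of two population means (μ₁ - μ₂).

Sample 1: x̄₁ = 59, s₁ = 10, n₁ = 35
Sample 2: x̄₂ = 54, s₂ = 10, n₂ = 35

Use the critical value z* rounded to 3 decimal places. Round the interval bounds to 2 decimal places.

Both samples are large (n₁ = 35 ≥ 30, n₂ = 35 ≥ 30), so a z-interval for the difference of means applies.

Point estimate: x̄₁ - x̄₂ = 59 - 54 = 5

Standard error: SE = √(s₁²/n₁ + s₂²/n₂)
= √(10²/35 + 10²/35)
= √(2.857143 + 2.857143)
= 2.390457

For 90% confidence, z* = 1.645 (from standard normal table)
Margin of error: E = z* × SE = 1.645 × 2.390457 = 3.9323

Z-interval: (x̄₁ - x̄₂) ± E = 5 ± 3.9323 = (1.0677, 8.9323)

Rounded to 2 decimal places:

(1.07, 8.93)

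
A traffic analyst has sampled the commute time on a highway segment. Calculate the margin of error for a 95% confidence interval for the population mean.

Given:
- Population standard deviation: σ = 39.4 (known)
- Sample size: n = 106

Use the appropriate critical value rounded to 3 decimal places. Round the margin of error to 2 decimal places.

The population standard deviation σ is known, so use the z-interval margin of error formula.

For 95% confidence, z* = 1.96 (from standard normal table)

Margin of error formula for z-interval: E = z* × σ/√n

E = 1.96 × 39.4/√106
  = 1.96 × 3.826866
  = 7.5007

Rounded to 2 decimal places:

7.50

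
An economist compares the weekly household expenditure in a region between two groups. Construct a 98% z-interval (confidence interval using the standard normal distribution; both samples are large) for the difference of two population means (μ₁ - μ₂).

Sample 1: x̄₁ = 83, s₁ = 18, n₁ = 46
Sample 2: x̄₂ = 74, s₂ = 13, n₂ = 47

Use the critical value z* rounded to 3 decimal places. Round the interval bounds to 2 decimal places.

Both samples are large (n₁ = 46 ≥ 30, n₂ = 47 ≥ 30), so a z-interval for the difference of means applies.

Point estimate: x̄₁ - x̄₂ = 83 - 74 = 9

Standard error: SE = √(s₁²/n₁ + s₂²/n₂)
= √(18²/46 + 13²/47)
= √(7.043478 + 3.595745)
= 3.261782

For 98% confidence, z* = 2.326 (from standard normal table)
Margin of error: E = z* × SE = 2.326 × 3.261782 = 7.5869

Z-interval: (x̄₁ - x̄₂) ± E = 9 ± 7.5869 = (1.4131, 16.5869)

Rounded to 2 decimal places:

(1.41, 16.59)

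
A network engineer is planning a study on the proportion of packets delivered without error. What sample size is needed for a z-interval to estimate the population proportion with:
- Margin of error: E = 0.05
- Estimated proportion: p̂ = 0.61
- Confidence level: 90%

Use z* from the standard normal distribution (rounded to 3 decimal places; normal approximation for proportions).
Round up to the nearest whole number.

Using z* for proportion z-interval (normal approximation).

For 90% confidence, z* = 1.645 (from standard normal table)

Sample size formula for proportion z-interval: n = z*²p̂(1-p̂)/E²

n = 1.645² × 0.61 × 0.39 / 0.05²
  = 2.706025 × 0.2379 / 0.0025
  = 257.5053

Round up to the nearest whole number: n = 258

258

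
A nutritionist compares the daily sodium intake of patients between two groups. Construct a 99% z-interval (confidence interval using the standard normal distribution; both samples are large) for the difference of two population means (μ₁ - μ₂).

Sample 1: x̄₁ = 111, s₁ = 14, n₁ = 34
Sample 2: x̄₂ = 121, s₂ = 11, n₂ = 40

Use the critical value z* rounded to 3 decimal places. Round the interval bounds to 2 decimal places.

Both samples are large (n₁ = 34 ≥ 30, n₂ = 40 ≥ 30), so a z-interval for the difference of means applies.

Point estimate: x̄₁ - x̄₂ = 111 - 121 = -10

Standard error: SE = √(s₁²/n₁ + s₂²/n₂)
= √(14²/34 + 11²/40)
= √(5.764706 + 3.025000)
= 2.964744

For 99% confidence, z* = 2.576 (from standard normal table)
Margin of error: E = z* × SE = 2.576 × 2.964744 = 7.6372

Z-interval: (x̄₁ - x̄₂) ± E = -10 ± 7.6372 = (-17.6372, -2.3628)

Rounded to 2 decimal places:

(-17.64, -2.36)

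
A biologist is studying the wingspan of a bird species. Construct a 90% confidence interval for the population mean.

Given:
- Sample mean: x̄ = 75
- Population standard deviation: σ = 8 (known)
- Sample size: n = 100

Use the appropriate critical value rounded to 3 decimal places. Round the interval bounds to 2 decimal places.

The population standard deviation σ is known, so use a z-interval (standard normal critical value).

For 90% confidence, z* = 1.645 (from standard normal table)

Standard error: SE = σ/√n = 8/√100 = 0.800000

Margin of error: E = z* × SE = 1.645 × 0.800000 = 1.3160

Z-interval: x̄ ± E = 75 ± 1.3160 = (73.6840, 76.3160)

Rounded to 2 decimal places:

(73.68, 76.32)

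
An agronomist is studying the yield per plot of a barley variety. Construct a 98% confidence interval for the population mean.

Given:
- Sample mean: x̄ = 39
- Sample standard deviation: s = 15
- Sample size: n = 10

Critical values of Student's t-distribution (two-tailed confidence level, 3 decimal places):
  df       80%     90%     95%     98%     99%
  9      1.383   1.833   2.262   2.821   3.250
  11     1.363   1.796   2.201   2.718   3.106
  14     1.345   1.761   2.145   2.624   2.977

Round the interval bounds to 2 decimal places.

The population standard deviation σ is unknown (only the sample standard deviation s is given), so use a t-interval with df = n - 1 = 10 - 1 = 9.

For 98% confidence with df = 9, t* = 2.821 (from t-table)

Standard error: SE = s/√n = 15/√10 = 4.743416

Margin of error: E = t* × SE = 2.821 × 4.743416 = 13.3812

T-interval: x̄ ± E = 39 ± 13.3812 = (25.6188, 52.3812)

Rounded to 2 decimal places:

(25.62, 52.38)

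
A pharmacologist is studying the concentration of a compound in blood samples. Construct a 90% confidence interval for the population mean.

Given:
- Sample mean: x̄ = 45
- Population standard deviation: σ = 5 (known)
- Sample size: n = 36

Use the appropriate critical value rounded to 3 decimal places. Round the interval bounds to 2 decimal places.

The population standard deviation σ is known, so use a z-interval (standard normal critical value).

For 90% confidence, z* = 1.645 (from standard normal table)

Standard error: SE = σ/√n = 5/√36 = 0.833333

Margin of error: E = z* × SE = 1.645 × 0.833333 = 1.3708

Z-interval: x̄ ± E = 45 ± 1.3708 = (43.6292, 46.3708)

Rounded to 2 decimal places:

(43.63, 46.37)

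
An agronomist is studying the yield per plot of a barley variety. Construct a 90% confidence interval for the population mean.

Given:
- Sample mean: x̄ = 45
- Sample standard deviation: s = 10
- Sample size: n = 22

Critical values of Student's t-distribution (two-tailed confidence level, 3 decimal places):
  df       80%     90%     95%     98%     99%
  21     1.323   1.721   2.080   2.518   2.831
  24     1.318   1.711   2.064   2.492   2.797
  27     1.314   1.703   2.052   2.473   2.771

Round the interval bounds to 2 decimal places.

The population standard deviation σ is unknown (only the sample standard deviation s is given), so use a t-interval with df = n - 1 = 22 - 1 = 21.

For 90% confidence with df = 21, t* = 1.721 (from t-table)

Standard error: SE = s/√n = 10/√22 = 2.132007

Margin of error: E = t* × SE = 1.721 × 2.132007 = 3.6692

T-interval: x̄ ± E = 45 ± 3.6692 = (41.3308, 48.6692)

Rounded to 2 decimal places:

(41.33, 48.67)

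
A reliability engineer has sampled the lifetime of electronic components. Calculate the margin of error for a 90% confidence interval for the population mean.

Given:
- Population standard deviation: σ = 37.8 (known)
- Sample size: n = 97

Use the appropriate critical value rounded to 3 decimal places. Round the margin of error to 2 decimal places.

The population standard deviation σ is known, so use the z-interval margin of error formula.

For 90% confidence, z* = 1.645 (from standard normal table)

Margin of error formula for z-interval: E = z* × σ/√n

E = 1.645 × 37.8/√97
  = 1.645 × 3.838009
  = 6.3135

Rounded to 2 decimal places:

6.31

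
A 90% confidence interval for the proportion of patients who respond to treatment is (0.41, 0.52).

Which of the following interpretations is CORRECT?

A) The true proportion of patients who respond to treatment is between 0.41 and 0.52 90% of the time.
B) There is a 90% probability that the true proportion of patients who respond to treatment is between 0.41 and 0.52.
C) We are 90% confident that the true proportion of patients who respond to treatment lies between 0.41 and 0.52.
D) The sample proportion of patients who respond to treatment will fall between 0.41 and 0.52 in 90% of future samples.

A confidence interval represents our confidence in the procedure, not a probability statement about the parameter.

Key concept: If we repeated this sampling process many times and computed a 90% CI each time, about 90% of those intervals would contain the true population parameter.

For this specific interval (0.41, 0.52):
- Midpoint (point estimate): 0.465
- Margin of error: 0.055

The correct interpretation is the one stating confidence that the true parameter lies in the interval — option C.

C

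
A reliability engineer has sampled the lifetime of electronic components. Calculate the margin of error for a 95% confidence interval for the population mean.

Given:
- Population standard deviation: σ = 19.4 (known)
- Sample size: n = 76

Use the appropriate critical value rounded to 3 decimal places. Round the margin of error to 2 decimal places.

The population standard deviation σ is known, so use the z-interval margin of error formula.

For 95% confidence, z* = 1.96 (from standard normal table)

Margin of error formula for z-interval: E = z* × σ/√n

E = 1.96 × 19.4/√76
  = 1.96 × 2.225333
  = 4.3617

Rounded to 2 decimal places:

4.36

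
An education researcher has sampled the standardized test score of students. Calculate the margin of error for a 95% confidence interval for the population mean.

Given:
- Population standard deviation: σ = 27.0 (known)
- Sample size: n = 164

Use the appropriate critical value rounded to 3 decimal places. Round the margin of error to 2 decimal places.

The population standard deviation σ is known, so use the z-interval margin of error formula.

For 95% confidence, z* = 1.96 (from standard normal table)

Margin of error formula for z-interval: E = z* × σ/√n

E = 1.96 × 27.0/√164
  = 1.96 × 2.108346
  = 4.1324

Rounded to 2 decimal places:

4.13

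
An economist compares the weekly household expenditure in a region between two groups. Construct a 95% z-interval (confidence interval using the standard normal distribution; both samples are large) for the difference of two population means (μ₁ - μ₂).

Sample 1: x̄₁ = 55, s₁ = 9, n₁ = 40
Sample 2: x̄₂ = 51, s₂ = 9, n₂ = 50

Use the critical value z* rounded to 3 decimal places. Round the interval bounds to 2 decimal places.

Both samples are large (n₁ = 40 ≥ 30, n₂ = 50 ≥ 30), so a z-interval for the difference of means applies.

Point estimate: x̄₁ - x̄₂ = 55 - 51 = 4

Standard error: SE = √(s₁²/n₁ + s₂²/n₂)
= √(9²/40 + 9²/50)
= √(2.025000 + 1.620000)
= 1.909188

For 95% confidence, z* = 1.96 (from standard normal table)
Margin of error: E = z* × SE = 1.96 × 1.909188 = 3.7420

Z-interval: (x̄₁ - x̄₂) ± E = 4 ± 3.7420 = (0.2580, 7.7420)

Rounded to 2 decimal places:

(0.26, 7.74)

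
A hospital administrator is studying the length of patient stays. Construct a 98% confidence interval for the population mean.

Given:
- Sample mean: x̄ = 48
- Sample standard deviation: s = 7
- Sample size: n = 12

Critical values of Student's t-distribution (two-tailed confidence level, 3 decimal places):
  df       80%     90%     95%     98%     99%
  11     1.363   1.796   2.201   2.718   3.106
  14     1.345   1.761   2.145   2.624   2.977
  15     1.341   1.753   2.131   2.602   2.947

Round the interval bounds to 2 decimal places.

The population standard deviation σ is unknown (only the sample standard deviation s is given), so use a t-interval with df = n - 1 = 12 - 1 = 11.

For 98% confidence with df = 11, t* = 2.718 (from t-table)

Standard error: SE = s/√n = 7/√12 = 2.020726

Margin of error: E = t* × SE = 2.718 × 2.020726 = 5.4923

T-interval: x̄ ± E = 48 ± 5.4923 = (42.5077, 53.4923)

Rounded to 2 decimal places:

(42.51, 53.49)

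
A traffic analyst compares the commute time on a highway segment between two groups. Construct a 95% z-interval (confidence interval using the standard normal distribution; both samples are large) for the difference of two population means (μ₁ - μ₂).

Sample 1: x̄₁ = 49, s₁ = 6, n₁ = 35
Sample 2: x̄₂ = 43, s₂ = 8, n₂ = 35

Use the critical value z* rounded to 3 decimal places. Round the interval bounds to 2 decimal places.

Both samples are large (n₁ = 35 ≥ 30, n₂ = 35 ≥ 30), so a z-interval for the difference of means applies.

Point estimate: x̄₁ - x̄₂ = 49 - 43 = 6

Standard error: SE = √(s₁²/n₁ + s₂²/n₂)
= √(6²/35 + 8²/35)
= √(1.028571 + 1.828571)
= 1.690309

For 95% confidence, z* = 1.96 (from standard normal table)
Margin of error: E = z* × SE = 1.96 × 1.690309 = 3.3130

Z-interval: (x̄₁ - x̄₂) ± E = 6 ± 3.3130 = (2.6870, 9.3130)

Rounded to 2 decimal places:

(2.69, 9.31)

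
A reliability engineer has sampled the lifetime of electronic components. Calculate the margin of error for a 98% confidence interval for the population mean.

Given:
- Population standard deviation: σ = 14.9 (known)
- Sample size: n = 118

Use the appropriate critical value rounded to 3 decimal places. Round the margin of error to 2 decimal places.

The population standard deviation σ is known, so use the z-interval margin of error formula.

For 98% confidence, z* = 2.326 (from standard normal table)

Margin of error formula for z-interval: E = z* × σ/√n

E = 2.326 × 14.9/√118
  = 2.326 × 1.371656
  = 3.1905

Rounded to 2 decimal places:

3.19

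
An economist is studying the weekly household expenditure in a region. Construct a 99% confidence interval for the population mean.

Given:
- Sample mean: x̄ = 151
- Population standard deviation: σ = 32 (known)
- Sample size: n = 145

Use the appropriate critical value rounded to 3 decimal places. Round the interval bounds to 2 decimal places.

The population standard deviation σ is known, so use a z-interval (standard normal critical value).

For 99% confidence, z* = 2.576 (from standard normal table)

Standard error: SE = σ/√n = 32/√145 = 2.657455

Margin of error: E = z* × SE = 2.576 × 2.657455 = 6.8456

Z-interval: x̄ ± E = 151 ± 6.8456 = (144.1544, 157.8456)

Rounded to 2 decimal places:

(144.15, 157.85)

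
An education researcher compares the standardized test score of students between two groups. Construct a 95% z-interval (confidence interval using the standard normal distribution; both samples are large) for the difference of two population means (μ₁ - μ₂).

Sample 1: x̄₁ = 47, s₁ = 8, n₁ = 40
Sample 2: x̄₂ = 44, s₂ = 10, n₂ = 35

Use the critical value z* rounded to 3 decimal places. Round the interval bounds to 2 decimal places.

Both samples are large (n₁ = 40 ≥ 30, n₂ = 35 ≥ 30), so a z-interval for the difference of means applies.

Point estimate: x̄₁ - x̄₂ = 47 - 44 = 3

Standard error: SE = √(s₁²/n₁ + s₂²/n₂)
= √(8²/40 + 10²/35)
= √(1.600000 + 2.857143)
= 2.111195

For 95% confidence, z* = 1.96 (from standard normal table)
Margin of error: E = z* × SE = 1.96 × 2.111195 = 4.1379

Z-interval: (x̄₁ - x̄₂) ± E = 3 ± 4.1379 = (-1.1379, 7.1379)

Rounded to 2 decimal places:

(-1.14, 7.14)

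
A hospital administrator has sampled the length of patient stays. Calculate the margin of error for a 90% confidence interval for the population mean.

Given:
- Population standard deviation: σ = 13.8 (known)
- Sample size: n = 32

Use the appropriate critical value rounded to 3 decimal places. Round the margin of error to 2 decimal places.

The population standard deviation σ is known, so use the z-interval margin of error formula.

For 90% confidence, z* = 1.645 (from standard normal table)

Margin of error formula for z-interval: E = z* × σ/√n

E = 1.645 × 13.8/√32
  = 1.645 × 2.439518
  = 4.0130

Rounded to 2 decimal places:

4.01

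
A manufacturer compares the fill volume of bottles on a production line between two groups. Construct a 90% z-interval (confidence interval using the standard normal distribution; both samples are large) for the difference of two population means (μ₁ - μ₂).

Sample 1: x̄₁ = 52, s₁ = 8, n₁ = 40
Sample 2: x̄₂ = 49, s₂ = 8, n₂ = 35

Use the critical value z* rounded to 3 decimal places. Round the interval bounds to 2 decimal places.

Both samples are large (n₁ = 40 ≥ 30, n₂ = 35 ≥ 30), so a z-interval for the difference of means applies.

Point estimate: x̄₁ - x̄₂ = 52 - 49 = 3

Standard error: SE = √(s₁²/n₁ + s₂²/n₂)
= √(8²/40 + 8²/35)
= √(1.600000 + 1.828571)
= 1.851640

For 90% confidence, z* = 1.645 (from standard normal table)
Margin of error: E = z* × SE = 1.645 × 1.851640 = 3.0459

Z-interval: (x̄₁ - x̄₂) ± E = 3 ± 3.0459 = (-0.0459, 6.0459)

Rounded to 2 decimal places:

(-0.05, 6.05)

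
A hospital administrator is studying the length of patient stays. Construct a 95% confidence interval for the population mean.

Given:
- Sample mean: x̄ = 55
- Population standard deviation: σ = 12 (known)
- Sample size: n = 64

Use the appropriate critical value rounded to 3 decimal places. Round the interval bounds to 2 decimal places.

The population standard deviation σ is known, so use a z-interval (standard normal critical value).

For 95% confidence, z* = 1.96 (from standard normal table)

Standard error: SE = σ/√n = 12/√64 = 1.500000

Margin of error: E = z* × SE = 1.96 × 1.500000 = 2.9400

Z-interval: x̄ ± E = 55 ± 2.9400 = (52.0600, 57.9400)

Rounded to 2 decimal places:

(52.06, 57.94)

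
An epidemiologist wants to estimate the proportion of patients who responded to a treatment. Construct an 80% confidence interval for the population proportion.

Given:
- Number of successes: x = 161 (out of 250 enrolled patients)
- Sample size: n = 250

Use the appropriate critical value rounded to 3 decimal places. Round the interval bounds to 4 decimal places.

Sample proportion: p̂ = 161/250 = 0.644000

Check conditions for normal approximation:
  np̂ = 161 ≥ 10 ✓
  n(1-p̂) = 89 ≥ 10 ✓

The sample is large enough, so use a z-interval (normal approximation) for the proportion.

For 80% confidence, z* = 1.282 (from standard normal table)

Standard error: SE = √(p̂(1-p̂)/n) = √(0.644000×0.356000/250) = 0.03028293

Margin of error: E = z* × SE = 1.282 × 0.03028293 = 0.038823

Z-interval: p̂ ± E = 0.644000 ± 0.038823 = (0.605177, 0.682823)

Rounded to 4 decimal places:

(0.6052, 0.6828)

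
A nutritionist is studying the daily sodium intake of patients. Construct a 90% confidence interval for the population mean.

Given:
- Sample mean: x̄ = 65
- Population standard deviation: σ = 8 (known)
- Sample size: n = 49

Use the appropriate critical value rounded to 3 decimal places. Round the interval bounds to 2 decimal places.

The population standard deviation σ is known, so use a z-interval (standard normal critical value).

For 90% confidence, z* = 1.645 (from standard normal table)

Standard error: SE = σ/√n = 8/√49 = 1.142857

Margin of error: E = z* × SE = 1.645 × 1.142857 = 1.8800

Z-interval: x̄ ± E = 65 ± 1.8800 = (63.1200, 66.8800)

Rounded to 2 decimal places:

(63.12, 66.88)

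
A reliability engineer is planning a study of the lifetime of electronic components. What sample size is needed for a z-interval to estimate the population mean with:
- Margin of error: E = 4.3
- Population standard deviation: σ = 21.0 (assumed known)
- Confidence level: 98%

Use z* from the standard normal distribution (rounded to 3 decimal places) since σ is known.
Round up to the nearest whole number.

Using z* since population σ is known (z-interval formula).

For 98% confidence, z* = 2.326 (from standard normal table)

Sample size formula for z-interval: n = (z*σ/E)²

n = (2.326 × 21.0 / 4.3)²
  = (11.359535)²
  = 129.0390

Round up to the nearest whole number: n = 130

130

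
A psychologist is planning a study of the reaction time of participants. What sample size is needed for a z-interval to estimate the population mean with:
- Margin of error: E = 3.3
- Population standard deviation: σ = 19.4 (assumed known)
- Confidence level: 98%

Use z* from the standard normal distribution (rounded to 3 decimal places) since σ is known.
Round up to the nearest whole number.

Using z* since population σ is known (z-interval formula).

For 98% confidence, z* = 2.326 (from standard normal table)

Sample size formula for z-interval: n = (z*σ/E)²

n = (2.326 × 19.4 / 3.3)²
  = (13.674061)²
  = 186.9799

Round up to the nearest whole number: n = 187

187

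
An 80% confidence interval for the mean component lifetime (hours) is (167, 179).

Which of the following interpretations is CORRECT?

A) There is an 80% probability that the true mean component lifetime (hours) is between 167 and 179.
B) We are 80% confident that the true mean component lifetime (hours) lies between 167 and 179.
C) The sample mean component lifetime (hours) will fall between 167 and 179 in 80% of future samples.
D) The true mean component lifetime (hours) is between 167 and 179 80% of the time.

A confidence interval represents our confidence in the procedure, not a probability statement about the parameter.

Key concept: If we repeated this sampling process many times and computed an 80% CI each time, about 80% of those intervals would contain the true population parameter.

For this specific interval (167, 179):
- Midpoint (point estimate): 173
- Margin of error: 6

The correct interpretation is the one stating confidence that the true parameter lies in the interval — option B.

B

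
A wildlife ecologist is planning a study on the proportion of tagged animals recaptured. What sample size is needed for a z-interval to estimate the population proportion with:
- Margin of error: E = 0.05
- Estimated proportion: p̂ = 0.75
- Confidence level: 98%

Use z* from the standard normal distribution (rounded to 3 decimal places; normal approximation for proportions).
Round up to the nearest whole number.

Using z* for proportion z-interval (normal approximation).

For 98% confidence, z* = 2.326 (from standard normal table)

Sample size formula for proportion z-interval: n = z*²p̂(1-p̂)/E²

n = 2.326² × 0.75 × 0.25 / 0.05²
  = 5.410276 × 0.1875 / 0.0025
  = 405.7707

Round up to the nearest whole number: n = 406

406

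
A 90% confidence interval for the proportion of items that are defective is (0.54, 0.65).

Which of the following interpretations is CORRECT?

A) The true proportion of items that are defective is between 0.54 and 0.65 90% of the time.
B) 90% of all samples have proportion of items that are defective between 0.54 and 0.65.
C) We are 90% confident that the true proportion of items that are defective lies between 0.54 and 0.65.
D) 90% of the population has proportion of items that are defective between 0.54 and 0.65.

A confidence interval represents our confidence in the procedure, not a probability statement about the parameter.

Key concept: If we repeated this sampling process many times and computed a 90% CI each time, about 90% of those intervals would contain the true population parameter.

For this specific interval (0.54, 0.65):
- Midpoint (point estimate): 0.595
- Margin of error: 0.055

The correct interpretation is the one stating confidence that the true parameter lies in the interval — option C.

C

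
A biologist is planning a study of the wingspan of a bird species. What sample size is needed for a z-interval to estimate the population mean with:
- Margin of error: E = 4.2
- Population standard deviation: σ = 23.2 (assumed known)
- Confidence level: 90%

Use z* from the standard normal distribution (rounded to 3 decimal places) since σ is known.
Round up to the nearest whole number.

Using z* since population σ is known (z-interval formula).

For 90% confidence, z* = 1.645 (from standard normal table)

Sample size formula for z-interval: n = (z*σ/E)²

n = (1.645 × 23.2 / 4.2)²
  = (9.086667)²
  = 82.5675

Round up to the nearest whole number: n = 83

83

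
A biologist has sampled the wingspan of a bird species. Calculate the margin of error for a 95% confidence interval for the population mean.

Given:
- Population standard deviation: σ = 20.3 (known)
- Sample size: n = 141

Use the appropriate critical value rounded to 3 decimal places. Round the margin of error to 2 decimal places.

The population standard deviation σ is known, so use the z-interval margin of error formula.

For 95% confidence, z* = 1.96 (from standard normal table)

Margin of error formula for z-interval: E = z* × σ/√n

E = 1.96 × 20.3/√141
  = 1.96 × 1.709568
  = 3.3508

Rounded to 2 decimal places:

3.35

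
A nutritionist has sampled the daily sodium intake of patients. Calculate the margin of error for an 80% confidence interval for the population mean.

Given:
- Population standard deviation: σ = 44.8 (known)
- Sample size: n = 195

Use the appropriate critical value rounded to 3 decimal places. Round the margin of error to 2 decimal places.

The population standard deviation σ is known, so use the z-interval margin of error formula.

For 80% confidence, z* = 1.282 (from standard normal table)

Margin of error formula for z-interval: E = z* × σ/√n

E = 1.282 × 44.8/√195
  = 1.282 × 3.208195
  = 4.1129

Rounded to 2 decimal places:

4.11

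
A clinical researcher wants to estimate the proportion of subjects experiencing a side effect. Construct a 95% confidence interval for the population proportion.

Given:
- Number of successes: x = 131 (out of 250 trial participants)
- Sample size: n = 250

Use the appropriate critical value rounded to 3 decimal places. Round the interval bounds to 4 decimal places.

Sample proportion: p̂ = 131/250 = 0.524000

Check conditions for normal approximation:
  np̂ = 131 ≥ 10 ✓
  n(1-p̂) = 119 ≥ 10 ✓

The sample is large enough, so use a z-interval (normal approximation) for the proportion.

For 95% confidence, z* = 1.96 (from standard normal table)

Standard error: SE = √(p̂(1-p̂)/n) = √(0.524000×0.476000/250) = 0.03158633

Margin of error: E = z* × SE = 1.96 × 0.03158633 = 0.061909

Z-interval: p̂ ± E = 0.524000 ± 0.061909 = (0.462091, 0.585909)

Rounded to 4 decimal places:

(0.4621, 0.5859)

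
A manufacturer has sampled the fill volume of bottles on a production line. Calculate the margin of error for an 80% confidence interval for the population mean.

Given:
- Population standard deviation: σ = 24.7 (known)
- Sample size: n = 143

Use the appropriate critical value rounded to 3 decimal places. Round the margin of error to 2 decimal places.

The population standard deviation σ is known, so use the z-interval margin of error formula.

For 80% confidence, z* = 1.282 (from standard normal table)

Margin of error formula for z-interval: E = z* × σ/√n

E = 1.282 × 24.7/√143
  = 1.282 × 2.065518
  = 2.6480

Rounded to 2 decimal places:

2.65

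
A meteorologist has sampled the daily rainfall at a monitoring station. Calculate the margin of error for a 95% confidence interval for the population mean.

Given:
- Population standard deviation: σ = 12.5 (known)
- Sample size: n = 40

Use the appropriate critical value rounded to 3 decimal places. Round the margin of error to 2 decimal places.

The population standard deviation σ is known, so use the z-interval margin of error formula.

For 95% confidence, z* = 1.96 (from standard normal table)

Margin of error formula for z-interval: E = z* × σ/√n

E = 1.96 × 12.5/√40
  = 1.96 × 1.976424
  = 3.8738

Rounded to 2 decimal places:

3.87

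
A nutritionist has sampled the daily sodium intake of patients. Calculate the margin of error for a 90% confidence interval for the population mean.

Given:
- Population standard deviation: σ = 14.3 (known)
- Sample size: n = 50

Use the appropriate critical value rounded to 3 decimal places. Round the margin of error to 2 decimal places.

The population standard deviation σ is known, so use the z-interval margin of error formula.

For 90% confidence, z* = 1.645 (from standard normal table)

Margin of error formula for z-interval: E = z* × σ/√n

E = 1.645 × 14.3/√50
  = 1.645 × 2.022325
  = 3.3267

Rounded to 2 decimal places:

3.33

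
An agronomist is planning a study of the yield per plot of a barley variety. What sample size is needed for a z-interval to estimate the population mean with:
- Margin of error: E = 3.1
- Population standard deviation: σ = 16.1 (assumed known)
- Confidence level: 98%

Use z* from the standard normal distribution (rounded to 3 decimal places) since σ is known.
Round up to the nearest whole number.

Using z* since population σ is known (z-interval formula).

For 98% confidence, z* = 2.326 (from standard normal table)

Sample size formula for z-interval: n = (z*σ/E)²

n = (2.326 × 16.1 / 3.1)²
  = (12.080194)²
  = 145.9311

Round up to the nearest whole number: n = 146

146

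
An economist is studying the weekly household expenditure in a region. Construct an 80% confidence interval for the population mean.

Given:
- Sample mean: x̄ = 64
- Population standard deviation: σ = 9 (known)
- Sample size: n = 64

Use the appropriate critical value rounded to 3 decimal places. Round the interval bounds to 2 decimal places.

The population standard deviation σ is known, so use a z-interval (standard normal critical value).

For 80% confidence, z* = 1.282 (from standard normal table)

Standard error: SE = σ/√n = 9/√64 = 1.125000

Margin of error: E = z* × SE = 1.282 × 1.125000 = 1.4423

Z-interval: x̄ ± E = 64 ± 1.4423 = (62.5577, 65.4423)

Rounded to 2 decimal places:

(62.56, 65.44)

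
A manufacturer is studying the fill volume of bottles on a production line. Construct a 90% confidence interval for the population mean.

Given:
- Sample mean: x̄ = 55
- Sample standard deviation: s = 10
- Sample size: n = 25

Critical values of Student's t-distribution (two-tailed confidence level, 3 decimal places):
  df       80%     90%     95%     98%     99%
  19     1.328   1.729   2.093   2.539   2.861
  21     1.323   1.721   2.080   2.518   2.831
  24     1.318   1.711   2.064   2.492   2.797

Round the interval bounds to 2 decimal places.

The population standard deviation σ is unknown (only the sample standard deviation s is given), so use a t-interval with df = n - 1 = 25 - 1 = 24.

For 90% confidence with df = 24, t* = 1.711 (from t-table)

Standard error: SE = s/√n = 10/√25 = 2.000000

Margin of error: E = t* × SE = 1.711 × 2.000000 = 3.4220

T-interval: x̄ ± E = 55 ± 3.4220 = (51.5780, 58.4220)

Rounded to 2 decimal places:

(51.58, 58.42)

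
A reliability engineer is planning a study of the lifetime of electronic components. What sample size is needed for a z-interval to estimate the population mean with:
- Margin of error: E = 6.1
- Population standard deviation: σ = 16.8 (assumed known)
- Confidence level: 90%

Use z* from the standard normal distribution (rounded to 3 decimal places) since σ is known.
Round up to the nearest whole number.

Using z* since population σ is known (z-interval formula).

For 90% confidence, z* = 1.645 (from standard normal table)

Sample size formula for z-interval: n = (z*σ/E)²

n = (1.645 × 16.8 / 6.1)²
  = (4.530492)²
  = 20.5254

Round up to the nearest whole number: n = 21

21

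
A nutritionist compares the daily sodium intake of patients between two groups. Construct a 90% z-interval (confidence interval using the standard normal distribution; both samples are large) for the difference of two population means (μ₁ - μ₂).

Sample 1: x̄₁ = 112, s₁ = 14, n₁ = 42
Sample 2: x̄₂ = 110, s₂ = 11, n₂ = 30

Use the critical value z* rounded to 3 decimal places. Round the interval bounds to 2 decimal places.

Both samples are large (n₁ = 42 ≥ 30, n₂ = 30 ≥ 30), so a z-interval for the difference of means applies.

Point estimate: x̄₁ - x̄₂ = 112 - 110 = 2

Standard error: SE = √(s₁²/n₁ + s₂²/n₂)
= √(14²/42 + 11²/30)
= √(4.666667 + 4.033333)
= 2.949576

For 90% confidence, z* = 1.645 (from standard normal table)
Margin of error: E = z* × SE = 1.645 × 2.949576 = 4.8521

Z-interval: (x̄₁ - x̄₂) ± E = 2 ± 4.8521 = (-2.8521, 6.8521)

Rounded to 2 decimal places:

(-2.85, 6.85)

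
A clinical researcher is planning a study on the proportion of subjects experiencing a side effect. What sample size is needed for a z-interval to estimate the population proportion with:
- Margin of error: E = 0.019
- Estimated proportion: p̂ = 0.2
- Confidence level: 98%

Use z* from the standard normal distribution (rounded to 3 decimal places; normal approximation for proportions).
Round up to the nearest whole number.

Using z* for proportion z-interval (normal approximation).

For 98% confidence, z* = 2.326 (from standard normal table)

Sample size formula for proportion z-interval: n = z*²p̂(1-p̂)/E²

n = 2.326² × 0.2 × 0.8 / 0.019²
  = 5.410276 × 0.16 / 0.000361
  = 2397.9063

Round up to the nearest whole number: n = 2398

2398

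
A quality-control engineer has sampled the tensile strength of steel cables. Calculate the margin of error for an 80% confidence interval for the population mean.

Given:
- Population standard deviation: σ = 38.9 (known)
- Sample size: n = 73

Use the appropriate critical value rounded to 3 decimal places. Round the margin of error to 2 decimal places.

The population standard deviation σ is known, so use the z-interval margin of error formula.

For 80% confidence, z* = 1.282 (from standard normal table)

Margin of error formula for z-interval: E = z* × σ/√n

E = 1.282 × 38.9/√73
  = 1.282 × 4.552901
  = 5.8368

Rounded to 2 decimal places:

5.84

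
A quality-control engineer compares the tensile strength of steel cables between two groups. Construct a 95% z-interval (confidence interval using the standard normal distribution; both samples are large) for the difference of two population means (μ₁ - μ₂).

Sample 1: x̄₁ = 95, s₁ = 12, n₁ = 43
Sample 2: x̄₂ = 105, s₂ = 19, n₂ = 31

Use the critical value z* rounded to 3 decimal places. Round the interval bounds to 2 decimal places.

Both samples are large (n₁ = 43 ≥ 30, n₂ = 31 ≥ 30), so a z-interval for the difference of means applies.

Point estimate: x̄₁ - x̄₂ = 95 - 105 = -10

Standard error: SE = √(s₁²/n₁ + s₂²/n₂)
= √(12²/43 + 19²/31)
= √(3.348837 + 11.645161)
= 3.872208

For 95% confidence, z* = 1.96 (from standard normal table)
Margin of error: E = z* × SE = 1.96 × 3.872208 = 7.5895

Z-interval: (x̄₁ - x̄₂) ± E = -10 ± 7.5895 = (-17.5895, -2.4105)

Rounded to 2 decimal places:

(-17.59, -2.41)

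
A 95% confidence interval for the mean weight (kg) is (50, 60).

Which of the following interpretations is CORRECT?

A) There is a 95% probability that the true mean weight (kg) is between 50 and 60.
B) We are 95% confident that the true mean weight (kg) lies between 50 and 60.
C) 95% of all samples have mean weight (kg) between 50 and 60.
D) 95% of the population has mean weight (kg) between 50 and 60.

A confidence interval represents our confidence in the procedure, not a probability statement about the parameter.

Key concept: If we repeated this sampling process many times and computed a 95% CI each time, about 95% of those intervals would contain the true population parameter.

For this specific interval (50, 60):
- Midpoint (point estimate): 55
- Margin of error: 5

The correct interpretation is the one stating confidence that the true parameter lies in the interval — option B.

B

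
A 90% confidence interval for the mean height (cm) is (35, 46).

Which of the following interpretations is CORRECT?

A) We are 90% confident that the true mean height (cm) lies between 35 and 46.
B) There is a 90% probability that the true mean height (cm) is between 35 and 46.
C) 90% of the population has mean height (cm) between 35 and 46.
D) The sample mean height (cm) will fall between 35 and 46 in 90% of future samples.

A confidence interval represents our confidence in the procedure, not a probability statement about the parameter.

Key concept: If we repeated this sampling process many times and computed a 90% CI each time, about 90% of those intervals would contain the true population parameter.

For this specific interval (35, 46):
- Midpoint (point estimate): 40.5
- Margin of error: 5.5

The correct interpretation is the one stating confidence that the true parameter lies in the interval — option A.

A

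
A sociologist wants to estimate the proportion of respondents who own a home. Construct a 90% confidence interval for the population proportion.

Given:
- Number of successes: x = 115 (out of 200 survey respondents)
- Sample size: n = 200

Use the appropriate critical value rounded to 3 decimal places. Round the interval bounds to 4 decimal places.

Sample proportion: p̂ = 115/200 = 0.575000

Check conditions for normal approximation:
  np̂ = 115 ≥ 10 ✓
  n(1-p̂) = 85 ≥ 10 ✓

The sample is large enough, so use a z-interval (normal approximation) for the proportion.

For 90% confidence, z* = 1.645 (from standard normal table)

Standard error: SE = √(p̂(1-p̂)/n) = √(0.575000×0.425000/200) = 0.03495533

Margin of error: E = z* × SE = 1.645 × 0.03495533 = 0.057502

Z-interval: p̂ ± E = 0.575000 ± 0.057502 = (0.517498, 0.632502)

Rounded to 4 decimal places:

(0.5175, 0.6325)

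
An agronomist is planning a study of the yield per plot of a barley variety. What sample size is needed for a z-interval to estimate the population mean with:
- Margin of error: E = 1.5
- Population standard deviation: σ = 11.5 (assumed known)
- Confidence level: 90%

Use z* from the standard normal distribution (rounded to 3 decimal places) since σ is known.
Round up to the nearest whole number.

Using z* since population σ is known (z-interval formula).

For 90% confidence, z* = 1.645 (from standard normal table)

Sample size formula for z-interval: n = (z*σ/E)²

n = (1.645 × 11.5 / 1.5)²
  = (12.611667)²
  = 159.0541

Round up to the nearest whole number: n = 160

160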